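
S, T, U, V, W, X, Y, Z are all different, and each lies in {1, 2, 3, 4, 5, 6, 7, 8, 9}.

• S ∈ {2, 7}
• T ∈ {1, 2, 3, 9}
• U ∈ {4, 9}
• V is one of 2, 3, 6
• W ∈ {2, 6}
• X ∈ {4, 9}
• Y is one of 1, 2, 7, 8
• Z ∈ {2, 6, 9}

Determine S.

The 8 variables together cover exactly {1, 2, 3, 4, 6, 7, 8, 9} — 8 values for 8 variables — and 8 appears only in Y's list, so Y = 8.
The 7 still-open variables together cover exactly {1, 2, 3, 4, 6, 7, 9} — 7 values for 7 variables — and 1 appears only in T's list, so T = 1.
Among the 6 still-open variables, 3 fits only V (and all 6 values in {2, 3, 4, 6, 7, 9} must be used), so V = 3.
The 5 still-open variables together cover exactly {2, 4, 6, 7, 9} — 5 values for 5 variables — and 7 appears only in S's list, so S = 7.

7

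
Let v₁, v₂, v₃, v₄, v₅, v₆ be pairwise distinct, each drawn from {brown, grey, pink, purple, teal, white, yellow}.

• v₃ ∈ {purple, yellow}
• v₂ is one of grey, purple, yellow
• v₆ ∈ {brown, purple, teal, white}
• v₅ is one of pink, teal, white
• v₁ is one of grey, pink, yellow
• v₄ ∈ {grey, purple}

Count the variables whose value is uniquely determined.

1

The 3 variables v₂, v₃, v₄ are confined to {grey, purple, yellow}, which locks those values in; drop them from v₁, v₆.
v₁'s domain is down to {pink}, so v₁ = pink. Remove pink from v₅.
Determined: v₁=pink. The other variables each still have more than one consistent value. That makes 1.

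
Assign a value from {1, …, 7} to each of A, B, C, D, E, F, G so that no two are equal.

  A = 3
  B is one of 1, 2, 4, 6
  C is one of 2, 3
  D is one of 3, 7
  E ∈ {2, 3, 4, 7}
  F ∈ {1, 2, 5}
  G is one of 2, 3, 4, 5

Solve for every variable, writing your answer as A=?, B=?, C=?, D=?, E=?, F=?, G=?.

A's domain is down to {3}, so A = 3. Strike 3 from C, D, E, G.
C must be 2 (only option left). Strike 2 from B, E, F, G.
D must be 7 (only option left). Strike 7 from E.
E's domain is down to {4}, so E = 4. Remove 4 from B, G.
G's domain is down to {5}, so G = 5. So F can't be 5.
F has just one choice, so F = 1. Strike 1 from B.
B's domain is down to {6}, so B = 6.

A=3, B=6, C=2, D=7, E=4, F=1, G=5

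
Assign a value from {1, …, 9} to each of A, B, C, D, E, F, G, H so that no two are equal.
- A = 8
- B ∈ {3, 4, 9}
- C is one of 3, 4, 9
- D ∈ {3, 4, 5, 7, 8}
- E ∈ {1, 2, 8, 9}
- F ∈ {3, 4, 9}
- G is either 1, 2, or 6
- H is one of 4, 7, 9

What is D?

A must be 8 (only option left). Remove 8 from D, E.
The 3 variables B, C, F are confined to {3, 4, 9}, which locks those values in; drop them from D, E, H.
H's domain is down to {7}, so H = 7. So D can't be 7.
So D = 5.

5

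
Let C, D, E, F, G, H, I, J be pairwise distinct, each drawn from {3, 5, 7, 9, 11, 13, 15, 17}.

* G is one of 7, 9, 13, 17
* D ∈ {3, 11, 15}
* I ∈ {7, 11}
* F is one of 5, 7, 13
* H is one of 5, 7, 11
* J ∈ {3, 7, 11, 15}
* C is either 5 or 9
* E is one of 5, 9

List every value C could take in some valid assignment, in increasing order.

5, 9

Among the 8 variables, 17 fits only G (and all 8 values in {3, 5, 7, 9, 11, 13, 15, 17} must be used), so G = 17.
Among the 7 still-open variables, 13 fits only F (and all 7 values in {3, 5, 7, 9, 11, 13, 15} must be used), so F = 13.
C and E between them cover only {5, 9} — a naked pair. Remove those values from H.
H and I between them cover only {7, 11} — a naked pair. Remove those values from D, J.
No further eliminations apply; C can still be any of 5, 9.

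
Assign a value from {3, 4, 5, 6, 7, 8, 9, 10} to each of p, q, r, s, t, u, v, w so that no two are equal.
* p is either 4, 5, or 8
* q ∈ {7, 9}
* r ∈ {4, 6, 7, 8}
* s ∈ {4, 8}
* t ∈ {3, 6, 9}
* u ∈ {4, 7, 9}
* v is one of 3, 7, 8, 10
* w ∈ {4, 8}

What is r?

The 8 variables draw from only 8 values {3, 4, 5, 6, 7, 8, 9, 10}, so each is used; only p can be 5, hence p = 5.
The 7 still-open variables draw from only 7 values {3, 4, 6, 7, 8, 9, 10}, so each is used; only v can be 10, hence v = 10.
Among the 6 still-open variables, 3 fits only t (and all 6 values in {3, 4, 6, 7, 8, 9} must be used), so t = 3.
Among the 5 still-open variables, 6 fits only r (and all 5 values in {4, 6, 7, 8, 9} must be used), so r = 6.

6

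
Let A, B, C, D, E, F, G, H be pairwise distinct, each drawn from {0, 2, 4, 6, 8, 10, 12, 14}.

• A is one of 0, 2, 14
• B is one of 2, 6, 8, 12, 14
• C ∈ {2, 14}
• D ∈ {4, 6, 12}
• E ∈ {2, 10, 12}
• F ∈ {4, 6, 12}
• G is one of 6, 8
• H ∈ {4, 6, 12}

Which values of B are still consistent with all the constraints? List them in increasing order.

2, 14

Among the 8 variables, 0 fits only A (and all 8 values in {0, 2, 4, 6, 8, 10, 12, 14} must be used), so A = 0.
Among the 7 still-open variables, 10 fits only E (and all 7 values in {2, 4, 6, 8, 10, 12, 14} must be used), so E = 10.
The 3 variables D, F, H are confined to {4, 6, 12}, which locks those values in; drop them from B, G.
G has just one choice, so G = 8. Strike 8 from B.
No further eliminations apply; B can still be any of 2, 14.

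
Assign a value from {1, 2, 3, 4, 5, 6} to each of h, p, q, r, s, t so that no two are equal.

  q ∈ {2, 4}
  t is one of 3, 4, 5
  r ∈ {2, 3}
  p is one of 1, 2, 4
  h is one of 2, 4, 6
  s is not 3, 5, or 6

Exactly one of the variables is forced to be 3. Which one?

The 6 variables together cover exactly {1, 2, 3, 4, 5, 6} — 6 values for 6 variables — and 5 appears only in t's list, so t = 5.
The 5 still-open variables draw from only 5 values {1, 2, 3, 4, 6}, so each is used; only r can be 3, hence r = 3.

r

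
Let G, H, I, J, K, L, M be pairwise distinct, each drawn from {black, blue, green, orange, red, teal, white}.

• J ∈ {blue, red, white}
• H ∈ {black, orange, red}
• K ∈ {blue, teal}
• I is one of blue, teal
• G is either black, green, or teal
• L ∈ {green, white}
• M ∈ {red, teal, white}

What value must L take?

green

Among the 7 variables, orange fits only H (and all 7 values in {black, blue, green, orange, red, teal, white} must be used), so H = orange.
The 6 still-open variables draw from only 6 values {black, blue, green, red, teal, white}, so each is used; only G can be black, hence G = black.
The 5 still-open variables together cover exactly {blue, green, red, teal, white} — 5 values for 5 variables — and green appears only in L's list, so L = green.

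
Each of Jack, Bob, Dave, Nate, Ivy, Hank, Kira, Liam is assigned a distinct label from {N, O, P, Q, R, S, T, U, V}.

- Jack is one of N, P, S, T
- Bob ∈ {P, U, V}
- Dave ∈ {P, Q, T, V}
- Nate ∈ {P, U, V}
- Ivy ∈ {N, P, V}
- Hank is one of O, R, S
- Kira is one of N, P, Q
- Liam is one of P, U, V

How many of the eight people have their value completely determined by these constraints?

4

Bob, Nate, Liam share exactly the 3 values {P, U, V}; by pigeonhole those values go to them, so strike P, U, V from Jack, Dave, Ivy, Kira.
Ivy's domain is down to {N}, so Ivy = N. So Jack, Kira can't be N.
Kira must be Q (only option left). Remove Q from Dave.
That leaves Dave = T. So Jack can't be T.
That leaves Jack = S. Remove S from Hank.
Determined: Jack=S, Dave=T, Ivy=N, Kira=Q. The other people each still have more than one consistent value. That makes 4.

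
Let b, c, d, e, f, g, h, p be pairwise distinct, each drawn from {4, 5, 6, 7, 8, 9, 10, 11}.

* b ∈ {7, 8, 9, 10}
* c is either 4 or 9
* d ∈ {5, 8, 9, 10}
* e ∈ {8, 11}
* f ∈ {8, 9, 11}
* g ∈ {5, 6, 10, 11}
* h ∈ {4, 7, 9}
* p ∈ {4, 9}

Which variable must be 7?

The 8 variables draw from only 8 values {4, 5, 6, 7, 8, 9, 10, 11}, so each is used; only g can be 6, hence g = 6.
Among the 7 still-open variables, 5 fits only d (and all 7 values in {4, 5, 7, 8, 9, 10, 11} must be used), so d = 5.
Among the 6 still-open variables, 10 fits only b (and all 6 values in {4, 7, 8, 9, 10, 11} must be used), so b = 10.
Among the 5 still-open variables, 7 fits only h (and all 5 values in {4, 7, 8, 9, 11} must be used), so h = 7.

h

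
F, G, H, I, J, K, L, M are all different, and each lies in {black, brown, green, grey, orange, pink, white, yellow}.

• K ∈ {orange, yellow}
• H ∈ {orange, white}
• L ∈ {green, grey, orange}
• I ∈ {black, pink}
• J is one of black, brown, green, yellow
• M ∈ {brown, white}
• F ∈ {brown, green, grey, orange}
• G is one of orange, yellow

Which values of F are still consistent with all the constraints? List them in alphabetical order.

Among the 8 variables, pink fits only I (and all 8 values in {black, brown, green, grey, orange, pink, white, yellow} must be used), so I = pink.
The 7 still-open variables draw from only 7 values {black, brown, green, grey, orange, white, yellow}, so each is used; only J can be black, hence J = black.
G and K share exactly the 2 values {orange, yellow}; by pigeonhole those values go to them, so strike orange, yellow from F, H, L.
H has just one choice, so H = white. Strike white from M.
M has just one choice, so M = brown. So F can't be brown.
No further eliminations apply; F can still be any of green, grey.

green, grey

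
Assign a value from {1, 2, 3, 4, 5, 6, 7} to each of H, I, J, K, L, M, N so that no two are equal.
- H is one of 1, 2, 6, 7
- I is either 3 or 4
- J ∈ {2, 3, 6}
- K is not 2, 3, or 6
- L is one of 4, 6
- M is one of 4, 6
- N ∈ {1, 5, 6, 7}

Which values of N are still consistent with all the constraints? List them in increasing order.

L and M share exactly the 2 values {4, 6}; by pigeonhole those values go to them, so strike 4, 6 from H, I, J, K, N.
I's domain is down to {3}, so I = 3. Strike 3 from J.
J's domain is down to {2}, so J = 2. Eliminate 2 elsewhere: H.
No further eliminations apply; N can still be any of 1, 5, 7.

1, 5, 7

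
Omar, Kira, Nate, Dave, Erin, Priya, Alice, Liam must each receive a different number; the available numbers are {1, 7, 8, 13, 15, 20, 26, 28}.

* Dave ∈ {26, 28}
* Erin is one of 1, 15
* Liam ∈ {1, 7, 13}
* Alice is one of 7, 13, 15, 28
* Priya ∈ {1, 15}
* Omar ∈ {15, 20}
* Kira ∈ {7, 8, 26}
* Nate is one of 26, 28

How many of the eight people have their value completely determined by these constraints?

2

Among the 8 variables, 8 fits only Kira (and all 8 values in {1, 7, 8, 13, 15, 20, 26, 28} must be used), so Kira = 8.
The 7 still-open variables draw from only 7 values {1, 7, 13, 15, 20, 26, 28}, so each is used; only Omar can be 20, hence Omar = 20.
Nate and Dave between them cover only {26, 28} — a naked pair. Remove those values from Alice.
The 2 variables Erin and Priya are confined to {1, 15}, which locks those values in; drop them from Alice, Liam.
Determined: Omar=20, Kira=8. The other people each still have more than one consistent value. That makes 2.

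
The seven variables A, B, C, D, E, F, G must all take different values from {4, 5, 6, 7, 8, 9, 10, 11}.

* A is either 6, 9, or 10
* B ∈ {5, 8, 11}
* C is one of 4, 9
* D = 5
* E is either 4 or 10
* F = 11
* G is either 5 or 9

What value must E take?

D has just one choice, so D = 5. Strike 5 from B, G.
F must be 11 (only option left). Eliminate 11 elsewhere: B.
G's domain is down to {9}, so G = 9. So A, C can't be 9.
That leaves B = 8.
C's domain is down to {4}, so C = 4. Eliminate 4 elsewhere: E.
So E = 10.

10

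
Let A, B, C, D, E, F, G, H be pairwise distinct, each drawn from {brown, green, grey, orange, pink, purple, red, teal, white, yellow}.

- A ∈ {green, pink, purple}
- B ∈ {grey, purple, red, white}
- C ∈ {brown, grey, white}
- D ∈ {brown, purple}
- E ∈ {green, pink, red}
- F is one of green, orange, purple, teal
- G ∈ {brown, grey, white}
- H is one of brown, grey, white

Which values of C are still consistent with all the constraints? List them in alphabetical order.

The 3 variables C, G, H are confined to {brown, grey, white}, which locks those values in; drop them from B, D.
That leaves D = purple. So A, B, F can't be purple.
B's domain is down to {red}, so B = red. Eliminate red elsewhere: E.
The 2 variables A and E are confined to {green, pink}, which locks those values in; drop them from F.
No further eliminations apply; C can still be any of brown, grey, white.

brown, grey, white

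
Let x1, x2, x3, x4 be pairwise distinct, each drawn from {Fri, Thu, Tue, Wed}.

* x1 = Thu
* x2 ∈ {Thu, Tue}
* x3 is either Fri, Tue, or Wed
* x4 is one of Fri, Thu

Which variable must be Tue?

x1 must be Thu (only option left). So x2, x4 can't be Thu.
So Tue goes to x2.

x2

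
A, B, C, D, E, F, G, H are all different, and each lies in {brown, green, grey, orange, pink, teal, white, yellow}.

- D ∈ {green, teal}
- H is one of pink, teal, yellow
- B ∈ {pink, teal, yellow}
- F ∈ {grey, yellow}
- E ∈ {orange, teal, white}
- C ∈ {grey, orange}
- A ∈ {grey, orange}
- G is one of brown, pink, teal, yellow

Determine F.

yellow

The 8 variables together cover exactly {brown, green, grey, orange, pink, teal, white, yellow} — 8 values for 8 variables — and brown appears only in G's list, so G = brown.
The 7 still-open variables together cover exactly {green, grey, orange, pink, teal, white, yellow} — 7 values for 7 variables — and green appears only in D's list, so D = green.
The 6 still-open variables together cover exactly {grey, orange, pink, teal, white, yellow} — 6 values for 6 variables — and white appears only in E's list, so E = white.
A and C between them cover only {grey, orange} — a naked pair. Remove those values from F.
So F = yellow.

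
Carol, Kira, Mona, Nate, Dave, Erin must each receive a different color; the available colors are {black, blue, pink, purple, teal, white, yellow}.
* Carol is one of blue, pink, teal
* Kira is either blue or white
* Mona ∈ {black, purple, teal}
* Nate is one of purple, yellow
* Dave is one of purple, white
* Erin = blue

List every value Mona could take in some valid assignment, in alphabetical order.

Erin must be blue (only option left). Eliminate blue elsewhere: Carol, Kira.
Kira has just one choice, so Kira = white. Strike white from Dave.
That leaves Dave = purple. Strike purple from Mona, Nate.
Nate has just one choice, so Nate = yellow.
No further eliminations apply; Mona can still be any of black, teal.

black, teal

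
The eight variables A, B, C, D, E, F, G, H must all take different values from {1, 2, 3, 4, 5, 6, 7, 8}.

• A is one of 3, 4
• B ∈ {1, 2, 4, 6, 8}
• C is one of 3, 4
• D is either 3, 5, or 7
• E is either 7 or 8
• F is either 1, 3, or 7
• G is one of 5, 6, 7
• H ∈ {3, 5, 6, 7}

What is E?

8

The 8 variables draw from only 8 values {1, 2, 3, 4, 5, 6, 7, 8}, so each is used; only B can be 2, hence B = 2.
The 7 still-open variables together cover exactly {1, 3, 4, 5, 6, 7, 8} — 7 values for 7 variables — and 1 appears only in F's list, so F = 1.
Among the 6 still-open variables, 8 fits only E (and all 6 values in {3, 4, 5, 6, 7, 8} must be used), so E = 8.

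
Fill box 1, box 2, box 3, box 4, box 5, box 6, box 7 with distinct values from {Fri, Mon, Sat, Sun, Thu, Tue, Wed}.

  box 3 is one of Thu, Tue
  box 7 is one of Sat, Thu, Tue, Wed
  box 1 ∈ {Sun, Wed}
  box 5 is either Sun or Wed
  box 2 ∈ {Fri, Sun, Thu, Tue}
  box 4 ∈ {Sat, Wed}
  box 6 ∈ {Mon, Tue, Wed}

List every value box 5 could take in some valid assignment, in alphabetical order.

Sun, Wed

The 7 variables draw from only 7 values {Fri, Mon, Sat, Sun, Thu, Tue, Wed}, so each is used; only box 2 can be Fri, hence box 2 = Fri.
The 6 still-open variables together cover exactly {Mon, Sat, Sun, Thu, Tue, Wed} — 6 values for 6 variables — and Mon appears only in box 6's list, so box 6 = Mon.
box 1 and box 5 between them cover only {Sun, Wed} — a naked pair. Remove those values from box 4, box 7.
box 4 has just one choice, so box 4 = Sat. Eliminate Sat elsewhere: box 7.
No further eliminations apply; box 5 can still be any of Sun, Wed.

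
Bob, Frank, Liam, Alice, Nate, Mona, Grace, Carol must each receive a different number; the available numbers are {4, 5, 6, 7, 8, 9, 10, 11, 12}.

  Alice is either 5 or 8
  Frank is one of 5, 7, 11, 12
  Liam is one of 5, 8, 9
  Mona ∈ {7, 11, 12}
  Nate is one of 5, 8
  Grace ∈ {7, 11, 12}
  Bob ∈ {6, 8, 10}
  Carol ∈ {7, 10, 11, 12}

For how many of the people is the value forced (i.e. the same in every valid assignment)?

3

The 8 variables together cover exactly {5, 6, 7, 8, 9, 10, 11, 12} — 8 values for 8 variables — and 6 appears only in Bob's list, so Bob = 6.
The 7 still-open variables together cover exactly {5, 7, 8, 9, 10, 11, 12} — 7 values for 7 variables — and 9 appears only in Liam's list, so Liam = 9.
The 6 still-open variables draw from only 6 values {5, 7, 8, 10, 11, 12}, so each is used; only Carol can be 10, hence Carol = 10.
Alice and Nate share exactly the 2 values {5, 8}; by pigeonhole those values go to them, so strike 5, 8 from Frank.
Determined: Bob=6, Liam=9, Carol=10. The other people each still have more than one consistent value. That makes 3.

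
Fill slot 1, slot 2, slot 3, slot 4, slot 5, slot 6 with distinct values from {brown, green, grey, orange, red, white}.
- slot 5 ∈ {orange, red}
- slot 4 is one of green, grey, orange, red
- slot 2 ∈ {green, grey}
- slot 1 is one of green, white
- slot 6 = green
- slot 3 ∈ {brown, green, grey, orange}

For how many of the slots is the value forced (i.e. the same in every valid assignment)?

slot 6's domain is down to {green}, so slot 6 = green. Eliminate green elsewhere: slot 1, slot 2, slot 3, slot 4.
slot 1's domain is down to {white}, so slot 1 = white.
That leaves slot 2 = grey. Eliminate grey elsewhere: slot 3, slot 4.
The 3 still-open variables together cover exactly {brown, orange, red} — 3 values for 3 variables — and brown appears only in slot 3's list, so slot 3 = brown.
Determined: slot 1=white, slot 2=grey, slot 3=brown, slot 6=green. The other slots each still have more than one consistent value. That makes 4.

4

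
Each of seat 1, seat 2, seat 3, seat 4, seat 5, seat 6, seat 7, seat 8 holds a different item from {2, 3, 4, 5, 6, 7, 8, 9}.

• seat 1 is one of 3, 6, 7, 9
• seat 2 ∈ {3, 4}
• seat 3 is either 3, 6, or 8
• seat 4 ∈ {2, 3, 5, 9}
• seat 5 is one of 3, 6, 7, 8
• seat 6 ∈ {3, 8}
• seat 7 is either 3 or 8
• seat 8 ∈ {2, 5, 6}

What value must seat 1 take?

Among the 8 variables, 4 fits only seat 2 (and all 8 values in {2, 3, 4, 5, 6, 7, 8, 9} must be used), so seat 2 = 4.
The 2 variables seat 6 and seat 7 are confined to {3, 8}, which locks those values in; drop them from seat 1, seat 3, seat 4, seat 5.
seat 3 must be 6 (only option left). Eliminate 6 elsewhere: seat 1, seat 5, seat 8.
seat 5 must be 7 (only option left). So seat 1 can't be 7.
So seat 1 = 9.

9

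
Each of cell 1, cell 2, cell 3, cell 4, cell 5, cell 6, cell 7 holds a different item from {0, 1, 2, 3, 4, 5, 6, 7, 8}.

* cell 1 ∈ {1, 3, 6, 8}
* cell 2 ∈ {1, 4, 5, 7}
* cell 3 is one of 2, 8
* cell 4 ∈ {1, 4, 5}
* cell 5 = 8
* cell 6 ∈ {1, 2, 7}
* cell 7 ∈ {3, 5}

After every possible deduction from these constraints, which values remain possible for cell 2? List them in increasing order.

1, 4, 5, 7

cell 5's domain is down to {8}, so cell 5 = 8. Eliminate 8 elsewhere: cell 1, cell 3.
That leaves cell 3 = 2. So cell 6 can't be 2.
No further eliminations apply; cell 2 can still be any of 1, 4, 5, 7.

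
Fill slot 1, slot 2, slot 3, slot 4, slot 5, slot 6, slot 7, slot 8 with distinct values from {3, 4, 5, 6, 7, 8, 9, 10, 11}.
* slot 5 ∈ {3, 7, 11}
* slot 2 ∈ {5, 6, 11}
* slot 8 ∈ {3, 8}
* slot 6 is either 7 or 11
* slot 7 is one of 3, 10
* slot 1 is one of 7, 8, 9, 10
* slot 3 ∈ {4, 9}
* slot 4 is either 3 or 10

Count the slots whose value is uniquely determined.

slot 4 and slot 7 share exactly the 2 values {3, 10}; by pigeonhole those values go to them, so strike 3, 10 from slot 1, slot 5, slot 8.
That leaves slot 8 = 8. Strike 8 from slot 1.
slot 5 and slot 6 share exactly the 2 values {7, 11}; by pigeonhole those values go to them, so strike 7, 11 from slot 1, slot 2.
That leaves slot 1 = 9. Remove 9 from slot 3.
slot 3 must be 4 (only option left).
Determined: slot 1=9, slot 3=4, slot 8=8. The other slots each still have more than one consistent value. That makes 3.

3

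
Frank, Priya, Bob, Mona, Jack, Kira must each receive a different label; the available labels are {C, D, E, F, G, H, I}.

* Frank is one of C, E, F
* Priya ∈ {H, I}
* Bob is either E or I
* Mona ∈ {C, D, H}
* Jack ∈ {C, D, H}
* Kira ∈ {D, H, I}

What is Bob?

Among the 6 variables, F fits only Frank (and all 6 values in {C, D, E, F, H, I} must be used), so Frank = F.
Among the 5 still-open variables, E fits only Bob (and all 5 values in {C, D, E, H, I} must be used), so Bob = E.

E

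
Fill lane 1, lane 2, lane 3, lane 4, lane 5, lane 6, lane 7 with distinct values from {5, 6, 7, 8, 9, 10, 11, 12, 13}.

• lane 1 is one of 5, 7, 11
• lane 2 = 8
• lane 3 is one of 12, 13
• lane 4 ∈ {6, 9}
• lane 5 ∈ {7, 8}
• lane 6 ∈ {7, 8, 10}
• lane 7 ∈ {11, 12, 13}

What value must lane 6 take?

10

lane 2 must be 8 (only option left). Eliminate 8 elsewhere: lane 5, lane 6.
That leaves lane 5 = 7. Strike 7 from lane 1, lane 6.
So lane 6 = 10.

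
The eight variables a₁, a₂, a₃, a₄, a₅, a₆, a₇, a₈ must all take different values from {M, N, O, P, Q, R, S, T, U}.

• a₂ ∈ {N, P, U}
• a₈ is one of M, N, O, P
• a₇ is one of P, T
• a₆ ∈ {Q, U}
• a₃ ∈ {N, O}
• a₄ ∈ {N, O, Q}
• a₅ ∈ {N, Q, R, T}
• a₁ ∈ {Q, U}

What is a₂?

The 8 variables together cover exactly {M, N, O, P, Q, R, T, U} — 8 values for 8 variables — and M appears only in a₈'s list, so a₈ = M.
The 7 still-open variables together cover exactly {N, O, P, Q, R, T, U} — 7 values for 7 variables — and R appears only in a₅'s list, so a₅ = R.
The 6 still-open variables draw from only 6 values {N, O, P, Q, T, U}, so each is used; only a₇ can be T, hence a₇ = T.
Among the 5 still-open variables, P fits only a₂ (and all 5 values in {N, O, P, Q, U} must be used), so a₂ = P.

P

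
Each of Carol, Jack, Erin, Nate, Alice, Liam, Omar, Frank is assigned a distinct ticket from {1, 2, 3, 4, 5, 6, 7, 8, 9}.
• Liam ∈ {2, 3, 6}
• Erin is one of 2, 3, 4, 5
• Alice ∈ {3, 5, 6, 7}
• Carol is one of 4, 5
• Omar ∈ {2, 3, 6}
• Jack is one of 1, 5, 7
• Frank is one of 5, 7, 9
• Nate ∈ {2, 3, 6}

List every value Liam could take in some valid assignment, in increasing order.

Among the 8 variables, 1 fits only Jack (and all 8 values in {1, 2, 3, 4, 5, 6, 7, 9} must be used), so Jack = 1.
Among the 7 still-open variables, 9 fits only Frank (and all 7 values in {2, 3, 4, 5, 6, 7, 9} must be used), so Frank = 9.
The 6 still-open variables together cover exactly {2, 3, 4, 5, 6, 7} — 6 values for 6 variables — and 7 appears only in Alice's list, so Alice = 7.
The 3 variables Nate, Liam, Omar are confined to {2, 3, 6}, which locks those values in; drop them from Erin.
No further eliminations apply; Liam can still be any of 2, 3, 6.

2, 3, 6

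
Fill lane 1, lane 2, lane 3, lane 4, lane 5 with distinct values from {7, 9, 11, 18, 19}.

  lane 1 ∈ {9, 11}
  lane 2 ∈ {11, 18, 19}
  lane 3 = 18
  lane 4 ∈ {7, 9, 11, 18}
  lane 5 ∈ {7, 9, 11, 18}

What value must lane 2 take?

19

lane 3's domain is down to {18}, so lane 3 = 18. Remove 18 from lane 2, lane 4, lane 5.
The 4 still-open variables draw from only 4 values {7, 9, 11, 19}, so each is used; only lane 2 can be 19, hence lane 2 = 19.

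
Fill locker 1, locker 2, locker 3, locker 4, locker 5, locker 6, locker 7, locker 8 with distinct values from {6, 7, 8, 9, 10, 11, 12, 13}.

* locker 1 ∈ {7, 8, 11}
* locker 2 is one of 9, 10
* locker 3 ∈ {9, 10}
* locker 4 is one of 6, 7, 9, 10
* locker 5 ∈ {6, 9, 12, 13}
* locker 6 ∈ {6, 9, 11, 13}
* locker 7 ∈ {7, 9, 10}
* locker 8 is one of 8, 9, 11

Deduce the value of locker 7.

7

The 8 variables draw from only 8 values {6, 7, 8, 9, 10, 11, 12, 13}, so each is used; only locker 5 can be 12, hence locker 5 = 12.
The 7 still-open variables together cover exactly {6, 7, 8, 9, 10, 11, 13} — 7 values for 7 variables — and 13 appears only in locker 6's list, so locker 6 = 13.
The 6 still-open variables together cover exactly {6, 7, 8, 9, 10, 11} — 6 values for 6 variables — and 6 appears only in locker 4's list, so locker 4 = 6.
locker 2 and locker 3 between them cover only {9, 10} — a naked pair. Remove those values from locker 7, locker 8.
So locker 7 = 7.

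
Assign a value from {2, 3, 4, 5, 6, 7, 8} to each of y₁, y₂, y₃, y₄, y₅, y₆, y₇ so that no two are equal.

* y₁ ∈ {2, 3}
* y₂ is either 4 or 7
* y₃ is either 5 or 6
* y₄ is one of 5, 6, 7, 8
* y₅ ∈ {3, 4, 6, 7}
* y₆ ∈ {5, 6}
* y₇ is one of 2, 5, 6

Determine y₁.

The 7 variables draw from only 7 values {2, 3, 4, 5, 6, 7, 8}, so each is used; only y₄ can be 8, hence y₄ = 8.
y₃ and y₆ share exactly the 2 values {5, 6}; by pigeonhole those values go to them, so strike 5, 6 from y₅, y₇.
y₇'s domain is down to {2}, so y₇ = 2. Strike 2 from y₁.
So y₁ = 3.

3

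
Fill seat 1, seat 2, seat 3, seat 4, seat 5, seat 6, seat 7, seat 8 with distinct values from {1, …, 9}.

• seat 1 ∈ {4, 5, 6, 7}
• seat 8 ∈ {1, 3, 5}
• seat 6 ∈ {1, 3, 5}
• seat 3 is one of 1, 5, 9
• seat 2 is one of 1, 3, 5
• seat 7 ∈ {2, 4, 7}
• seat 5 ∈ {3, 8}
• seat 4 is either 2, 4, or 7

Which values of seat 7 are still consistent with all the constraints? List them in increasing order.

2, 4, 7

seat 2, seat 6, seat 8 between them cover only {1, 3, 5} — a naked triple. Remove those values from seat 1, seat 3, seat 5.
That leaves seat 3 = 9.
seat 5 must be 8 (only option left).
No further eliminations apply; seat 7 can still be any of 2, 4, 7.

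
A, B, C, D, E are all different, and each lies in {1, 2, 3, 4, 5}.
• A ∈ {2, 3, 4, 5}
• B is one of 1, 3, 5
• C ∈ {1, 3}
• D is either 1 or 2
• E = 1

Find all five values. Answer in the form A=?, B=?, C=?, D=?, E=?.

A=4, B=5, C=3, D=2, E=1

E must be 1 (only option left). Eliminate 1 elsewhere: B, C, D.
That leaves C = 3. Eliminate 3 elsewhere: A, B.
That leaves D = 2. Remove 2 from A.
That leaves B = 5. Remove 5 from A.
That leaves A = 4.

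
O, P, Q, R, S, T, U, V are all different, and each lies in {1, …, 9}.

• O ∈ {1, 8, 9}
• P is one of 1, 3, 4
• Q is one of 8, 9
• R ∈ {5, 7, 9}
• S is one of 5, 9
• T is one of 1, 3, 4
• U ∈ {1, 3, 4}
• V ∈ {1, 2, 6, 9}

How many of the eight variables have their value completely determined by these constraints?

2

P, T, U between them cover only {1, 3, 4} — a naked triple. Remove those values from O, V.
The 2 variables O and Q are confined to {8, 9}, which locks those values in; drop them from R, S, V.
That leaves S = 5. Remove 5 from R.
R must be 7 (only option left).
Determined: R=7, S=5. The other variables each still have more than one consistent value. That makes 2.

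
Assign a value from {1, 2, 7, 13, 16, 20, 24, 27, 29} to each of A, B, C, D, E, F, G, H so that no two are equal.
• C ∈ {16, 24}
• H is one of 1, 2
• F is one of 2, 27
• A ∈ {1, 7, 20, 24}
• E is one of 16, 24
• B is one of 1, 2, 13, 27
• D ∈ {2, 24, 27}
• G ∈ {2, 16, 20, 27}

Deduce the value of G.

20

The 8 variables together cover exactly {1, 2, 7, 13, 16, 20, 24, 27} — 8 values for 8 variables — and 7 appears only in A's list, so A = 7.
The 7 still-open variables draw from only 7 values {1, 2, 13, 16, 20, 24, 27}, so each is used; only B can be 13, hence B = 13.
The 6 still-open variables together cover exactly {1, 2, 16, 20, 24, 27} — 6 values for 6 variables — and 1 appears only in H's list, so H = 1.
The 5 still-open variables draw from only 5 values {2, 16, 20, 24, 27}, so each is used; only G can be 20, hence G = 20.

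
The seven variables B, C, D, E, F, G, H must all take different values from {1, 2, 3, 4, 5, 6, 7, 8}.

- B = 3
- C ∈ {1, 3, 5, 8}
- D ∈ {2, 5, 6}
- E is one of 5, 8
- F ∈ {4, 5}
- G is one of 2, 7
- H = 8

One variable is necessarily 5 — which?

E

B's domain is down to {3}, so B = 3. Eliminate 3 elsewhere: C.
H's domain is down to {8}, so H = 8. Strike 8 from C, E.
So 5 goes to E.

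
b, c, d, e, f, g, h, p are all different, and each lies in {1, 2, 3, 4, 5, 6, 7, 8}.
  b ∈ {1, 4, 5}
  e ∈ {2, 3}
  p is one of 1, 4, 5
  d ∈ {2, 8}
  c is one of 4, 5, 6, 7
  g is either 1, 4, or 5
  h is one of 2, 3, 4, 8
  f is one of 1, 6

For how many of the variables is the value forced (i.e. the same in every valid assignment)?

The 8 variables together cover exactly {1, 2, 3, 4, 5, 6, 7, 8} — 8 values for 8 variables — and 7 appears only in c's list, so c = 7.
The 7 still-open variables together cover exactly {1, 2, 3, 4, 5, 6, 8} — 7 values for 7 variables — and 6 appears only in f's list, so f = 6.
The 3 variables b, g, p are confined to {1, 4, 5}, which locks those values in; drop them from h.
Determined: c=7, f=6. The other variables each still have more than one consistent value. That makes 2.

2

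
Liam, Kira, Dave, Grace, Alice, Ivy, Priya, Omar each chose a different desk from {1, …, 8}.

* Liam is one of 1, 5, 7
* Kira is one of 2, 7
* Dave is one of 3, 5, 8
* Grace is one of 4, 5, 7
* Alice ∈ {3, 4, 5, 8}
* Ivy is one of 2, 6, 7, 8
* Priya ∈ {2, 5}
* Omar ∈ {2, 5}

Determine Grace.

The 8 variables together cover exactly {1, 2, 3, 4, 5, 6, 7, 8} — 8 values for 8 variables — and 1 appears only in Liam's list, so Liam = 1.
Among the 7 still-open variables, 6 fits only Ivy (and all 7 values in {2, 3, 4, 5, 6, 7, 8} must be used), so Ivy = 6.
Priya and Omar share exactly the 2 values {2, 5}; by pigeonhole those values go to them, so strike 2, 5 from Kira, Dave, Grace, Alice.
Kira must be 7 (only option left). Eliminate 7 elsewhere: Grace.
So Grace = 4.

4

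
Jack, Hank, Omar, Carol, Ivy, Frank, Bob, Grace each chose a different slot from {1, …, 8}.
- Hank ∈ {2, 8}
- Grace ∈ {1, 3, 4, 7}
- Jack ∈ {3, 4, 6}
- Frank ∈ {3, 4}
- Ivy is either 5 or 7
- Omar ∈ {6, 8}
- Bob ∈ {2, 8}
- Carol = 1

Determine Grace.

7

Carol has just one choice, so Carol = 1. So Grace can't be 1.
The 7 still-open variables together cover exactly {2, 3, 4, 5, 6, 7, 8} — 7 values for 7 variables — and 5 appears only in Ivy's list, so Ivy = 5.
The 6 still-open variables draw from only 6 values {2, 3, 4, 6, 7, 8}, so each is used; only Grace can be 7, hence Grace = 7.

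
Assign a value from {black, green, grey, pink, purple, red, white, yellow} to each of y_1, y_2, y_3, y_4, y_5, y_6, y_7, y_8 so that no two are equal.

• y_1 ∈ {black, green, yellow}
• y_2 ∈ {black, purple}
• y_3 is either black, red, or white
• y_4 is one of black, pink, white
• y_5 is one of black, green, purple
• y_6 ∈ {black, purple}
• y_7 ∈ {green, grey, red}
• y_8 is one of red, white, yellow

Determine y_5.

green

The 8 variables draw from only 8 values {black, green, grey, pink, purple, red, white, yellow}, so each is used; only y_7 can be grey, hence y_7 = grey.
The 7 still-open variables draw from only 7 values {black, green, pink, purple, red, white, yellow}, so each is used; only y_4 can be pink, hence y_4 = pink.
y_2 and y_6 share exactly the 2 values {black, purple}; by pigeonhole those values go to them, so strike black, purple from y_1, y_3, y_5.
So y_5 = green.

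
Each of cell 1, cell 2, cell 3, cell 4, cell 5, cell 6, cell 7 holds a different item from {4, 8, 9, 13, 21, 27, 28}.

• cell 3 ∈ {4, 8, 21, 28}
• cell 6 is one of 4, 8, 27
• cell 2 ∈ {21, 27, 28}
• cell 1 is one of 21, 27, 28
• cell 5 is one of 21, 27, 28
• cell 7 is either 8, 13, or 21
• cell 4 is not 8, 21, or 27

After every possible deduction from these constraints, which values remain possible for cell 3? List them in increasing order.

The 7 variables draw from only 7 values {4, 8, 9, 13, 21, 27, 28}, so each is used; only cell 4 can be 9, hence cell 4 = 9.
Among the 6 still-open variables, 13 fits only cell 7 (and all 6 values in {4, 8, 13, 21, 27, 28} must be used), so cell 7 = 13.
The 3 variables cell 1, cell 2, cell 5 are confined to {21, 27, 28}, which locks those values in; drop them from cell 3, cell 6.
No further eliminations apply; cell 3 can still be any of 4, 8.

4, 8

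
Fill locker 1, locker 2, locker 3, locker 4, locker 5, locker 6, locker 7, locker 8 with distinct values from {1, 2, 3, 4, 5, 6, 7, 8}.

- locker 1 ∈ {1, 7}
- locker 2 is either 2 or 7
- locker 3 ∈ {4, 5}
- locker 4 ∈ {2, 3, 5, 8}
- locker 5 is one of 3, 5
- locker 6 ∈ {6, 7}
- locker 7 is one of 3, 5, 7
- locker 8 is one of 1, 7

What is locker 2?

2

Among the 8 variables, 4 fits only locker 3 (and all 8 values in {1, 2, 3, 4, 5, 6, 7, 8} must be used), so locker 3 = 4.
Among the 7 still-open variables, 6 fits only locker 6 (and all 7 values in {1, 2, 3, 5, 6, 7, 8} must be used), so locker 6 = 6.
Among the 6 still-open variables, 8 fits only locker 4 (and all 6 values in {1, 2, 3, 5, 7, 8} must be used), so locker 4 = 8.
The 5 still-open variables together cover exactly {1, 2, 3, 5, 7} — 5 values for 5 variables — and 2 appears only in locker 2's list, so locker 2 = 2.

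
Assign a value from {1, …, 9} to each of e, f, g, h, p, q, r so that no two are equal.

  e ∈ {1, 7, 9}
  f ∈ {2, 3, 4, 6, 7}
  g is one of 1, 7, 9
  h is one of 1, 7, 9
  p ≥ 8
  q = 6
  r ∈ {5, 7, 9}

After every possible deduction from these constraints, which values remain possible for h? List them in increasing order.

1, 7, 9

q has just one choice, so q = 6. Strike 6 from f.
e, g, h between them cover only {1, 7, 9} — a naked triple. Remove those values from f, p, r.
p's domain is down to {8}, so p = 8.
r's domain is down to {5}, so r = 5.
No further eliminations apply; h can still be any of 1, 7, 9.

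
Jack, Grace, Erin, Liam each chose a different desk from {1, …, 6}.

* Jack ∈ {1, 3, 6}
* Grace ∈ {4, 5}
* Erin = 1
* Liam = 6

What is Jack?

Erin has just one choice, so Erin = 1. So Jack can't be 1.
Liam must be 6 (only option left). Strike 6 from Jack.
So Jack = 3.

3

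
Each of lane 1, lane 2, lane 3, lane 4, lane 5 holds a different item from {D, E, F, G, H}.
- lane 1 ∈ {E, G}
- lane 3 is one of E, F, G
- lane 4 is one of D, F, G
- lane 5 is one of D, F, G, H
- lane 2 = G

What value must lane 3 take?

F

lane 2 has just one choice, so lane 2 = G. Remove G from lane 1, lane 3, lane 4, lane 5.
lane 1's domain is down to {E}, so lane 1 = E. Remove E from lane 3.
So lane 3 = F.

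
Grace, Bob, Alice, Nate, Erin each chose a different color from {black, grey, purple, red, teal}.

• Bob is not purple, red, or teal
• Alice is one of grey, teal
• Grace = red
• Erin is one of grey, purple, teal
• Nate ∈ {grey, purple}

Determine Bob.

black

Grace has just one choice, so Grace = red.
Among the 4 still-open variables, black fits only Bob (and all 4 values in {black, grey, purple, teal} must be used), so Bob = black.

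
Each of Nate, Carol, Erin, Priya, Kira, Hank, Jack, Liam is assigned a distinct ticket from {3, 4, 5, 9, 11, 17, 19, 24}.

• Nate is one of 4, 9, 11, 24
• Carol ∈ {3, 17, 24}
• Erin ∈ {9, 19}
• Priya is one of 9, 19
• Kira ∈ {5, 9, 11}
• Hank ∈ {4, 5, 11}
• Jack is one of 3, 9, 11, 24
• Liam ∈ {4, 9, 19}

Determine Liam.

4

Among the 8 variables, 17 fits only Carol (and all 8 values in {3, 4, 5, 9, 11, 17, 19, 24} must be used), so Carol = 17.
The 7 still-open variables draw from only 7 values {3, 4, 5, 9, 11, 19, 24}, so each is used; only Jack can be 3, hence Jack = 3.
The 6 still-open variables draw from only 6 values {4, 5, 9, 11, 19, 24}, so each is used; only Nate can be 24, hence Nate = 24.
Erin and Priya between them cover only {9, 19} — a naked pair. Remove those values from Kira, Liam.
So Liam = 4.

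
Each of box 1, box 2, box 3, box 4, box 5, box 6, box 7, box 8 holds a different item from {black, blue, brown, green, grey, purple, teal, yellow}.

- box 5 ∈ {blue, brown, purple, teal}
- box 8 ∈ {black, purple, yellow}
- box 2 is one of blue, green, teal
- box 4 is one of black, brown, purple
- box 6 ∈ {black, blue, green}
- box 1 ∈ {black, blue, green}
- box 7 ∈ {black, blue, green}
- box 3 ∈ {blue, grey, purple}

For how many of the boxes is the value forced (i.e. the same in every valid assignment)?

Among the 8 variables, grey fits only box 3 (and all 8 values in {black, blue, brown, green, grey, purple, teal, yellow} must be used), so box 3 = grey.
The 7 still-open variables together cover exactly {black, blue, brown, green, purple, teal, yellow} — 7 values for 7 variables — and yellow appears only in box 8's list, so box 8 = yellow.
box 1, box 6, box 7 between them cover only {black, blue, green} — a naked triple. Remove those values from box 2, box 4, box 5.
box 2 must be teal (only option left). Strike teal from box 5.
Determined: box 2=teal, box 3=grey, box 8=yellow. The other boxes each still have more than one consistent value. That makes 3.

3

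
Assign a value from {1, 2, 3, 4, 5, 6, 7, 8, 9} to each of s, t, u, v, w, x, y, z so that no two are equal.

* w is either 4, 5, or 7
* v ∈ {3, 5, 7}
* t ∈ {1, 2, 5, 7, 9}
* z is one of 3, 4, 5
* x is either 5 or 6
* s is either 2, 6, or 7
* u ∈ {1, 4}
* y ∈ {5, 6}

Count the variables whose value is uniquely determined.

3

The 8 variables together cover exactly {1, 2, 3, 4, 5, 6, 7, 9} — 8 values for 8 variables — and 9 appears only in t's list, so t = 9.
Among the 7 still-open variables, 1 fits only u (and all 7 values in {1, 2, 3, 4, 5, 6, 7} must be used), so u = 1.
The 6 still-open variables together cover exactly {2, 3, 4, 5, 6, 7} — 6 values for 6 variables — and 2 appears only in s's list, so s = 2.
x and y share exactly the 2 values {5, 6}; by pigeonhole those values go to them, so strike 5, 6 from v, w, z.
Determined: s=2, t=9, u=1. The other variables each still have more than one consistent value. That makes 3.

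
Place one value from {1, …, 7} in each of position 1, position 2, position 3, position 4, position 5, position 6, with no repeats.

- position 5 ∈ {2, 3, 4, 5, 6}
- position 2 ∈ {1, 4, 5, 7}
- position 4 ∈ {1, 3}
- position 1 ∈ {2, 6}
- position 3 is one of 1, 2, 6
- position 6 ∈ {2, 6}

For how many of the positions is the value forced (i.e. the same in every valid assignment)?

The 2 variables position 1 and position 6 are confined to {2, 6}, which locks those values in; drop them from position 3, position 5.
position 3 must be 1 (only option left). So position 2, position 4 can't be 1.
position 4 has just one choice, so position 4 = 3. So position 5 can't be 3.
Determined: position 3=1, position 4=3. The other positions each still have more than one consistent value. That makes 2.

2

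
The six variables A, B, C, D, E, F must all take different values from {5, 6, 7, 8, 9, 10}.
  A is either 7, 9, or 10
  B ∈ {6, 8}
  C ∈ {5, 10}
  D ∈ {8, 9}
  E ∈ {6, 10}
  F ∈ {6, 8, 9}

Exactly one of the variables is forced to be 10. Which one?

E

The 6 variables draw from only 6 values {5, 6, 7, 8, 9, 10}, so each is used; only C can be 5, hence C = 5.
The 5 still-open variables together cover exactly {6, 7, 8, 9, 10} — 5 values for 5 variables — and 7 appears only in A's list, so A = 7.
The 4 still-open variables draw from only 4 values {6, 8, 9, 10}, so each is used; only E can be 10, hence E = 10.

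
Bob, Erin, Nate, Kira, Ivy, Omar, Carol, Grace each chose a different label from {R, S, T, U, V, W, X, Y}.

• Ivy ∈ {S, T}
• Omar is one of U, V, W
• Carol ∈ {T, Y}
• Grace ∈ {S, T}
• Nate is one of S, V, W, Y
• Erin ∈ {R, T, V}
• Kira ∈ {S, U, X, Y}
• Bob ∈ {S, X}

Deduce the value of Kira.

The 8 variables draw from only 8 values {R, S, T, U, V, W, X, Y}, so each is used; only Erin can be R, hence Erin = R.
Ivy and Grace share exactly the 2 values {S, T}; by pigeonhole those values go to them, so strike S, T from Bob, Nate, Kira, Carol.
Bob's domain is down to {X}, so Bob = X. So Kira can't be X.
Carol has just one choice, so Carol = Y. So Nate, Kira can't be Y.
So Kira = U.

U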